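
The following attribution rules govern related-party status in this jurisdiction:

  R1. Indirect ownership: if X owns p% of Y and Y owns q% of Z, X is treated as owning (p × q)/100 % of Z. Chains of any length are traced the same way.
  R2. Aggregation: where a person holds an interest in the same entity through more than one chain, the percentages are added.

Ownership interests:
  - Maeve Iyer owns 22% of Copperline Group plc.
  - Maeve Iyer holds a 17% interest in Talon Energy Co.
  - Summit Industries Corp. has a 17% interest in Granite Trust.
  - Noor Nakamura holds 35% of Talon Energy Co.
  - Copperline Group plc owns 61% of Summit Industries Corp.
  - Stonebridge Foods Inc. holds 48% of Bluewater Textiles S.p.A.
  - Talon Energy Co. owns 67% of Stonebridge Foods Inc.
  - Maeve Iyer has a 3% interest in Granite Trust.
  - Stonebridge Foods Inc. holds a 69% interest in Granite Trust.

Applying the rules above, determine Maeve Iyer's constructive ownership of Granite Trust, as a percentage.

Chain via Copperline Group plc → Summit Industries Corp. (R1): 22% × 61% × 17% = 2.2814% of Granite Trust.
Chain via Talon Energy Co. → Stonebridge Foods Inc. (R1): 17% × 67% × 69% = 7.8591% of Granite Trust.
Direct interest in Granite Trust: 3%.
Aggregating (R2): 2.2814% + 7.8591% + 3% = 13.1405%.

13.1405%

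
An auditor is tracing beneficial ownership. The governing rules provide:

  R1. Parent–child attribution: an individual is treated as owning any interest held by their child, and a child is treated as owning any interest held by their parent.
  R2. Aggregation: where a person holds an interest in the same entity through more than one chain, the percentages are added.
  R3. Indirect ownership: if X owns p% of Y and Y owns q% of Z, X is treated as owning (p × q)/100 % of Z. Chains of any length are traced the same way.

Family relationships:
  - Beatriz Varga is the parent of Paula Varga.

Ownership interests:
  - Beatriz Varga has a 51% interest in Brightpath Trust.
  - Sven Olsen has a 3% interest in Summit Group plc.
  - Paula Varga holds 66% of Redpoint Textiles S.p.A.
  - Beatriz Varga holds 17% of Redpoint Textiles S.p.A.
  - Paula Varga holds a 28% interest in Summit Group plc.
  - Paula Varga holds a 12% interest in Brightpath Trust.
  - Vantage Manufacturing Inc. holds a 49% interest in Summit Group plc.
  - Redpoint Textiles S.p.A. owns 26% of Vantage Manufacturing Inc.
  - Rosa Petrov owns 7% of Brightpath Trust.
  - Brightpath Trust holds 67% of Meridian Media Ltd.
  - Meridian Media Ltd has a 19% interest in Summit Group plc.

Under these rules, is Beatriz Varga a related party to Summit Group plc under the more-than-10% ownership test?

Yes

By parent–child attribution (R1), Beatriz Varga is treated as also owning Paula Varga's interest in Brightpath Trust, giving 51% + 12% = 63%.
By parent–child attribution (R1), Beatriz Varga is treated as also owning Paula Varga's interest in Redpoint Textiles S.p.A, giving 17% + 66% = 83%.
By parent–child attribution (R1), Beatriz Varga is treated as owning Paula Varga's 28% interest in Summit Group plc.
Chain via Brightpath Trust → Meridian Media Ltd (R3): 63% × 67% × 19% = 8.0199% of Summit Group plc.
Chain via Redpoint Textiles S.p.A. → Vantage Manufacturing Inc. (R3): 83% × 26% × 49% = 10.5742% of Summit Group plc.
Direct interest in Summit Group plc: 28%.
Aggregating (R2): 8.0199% + 10.5742% + 28% = 46.5941%.
46.5941% exceeds the 10% threshold, so Beatriz is a related party to Summit Group plc.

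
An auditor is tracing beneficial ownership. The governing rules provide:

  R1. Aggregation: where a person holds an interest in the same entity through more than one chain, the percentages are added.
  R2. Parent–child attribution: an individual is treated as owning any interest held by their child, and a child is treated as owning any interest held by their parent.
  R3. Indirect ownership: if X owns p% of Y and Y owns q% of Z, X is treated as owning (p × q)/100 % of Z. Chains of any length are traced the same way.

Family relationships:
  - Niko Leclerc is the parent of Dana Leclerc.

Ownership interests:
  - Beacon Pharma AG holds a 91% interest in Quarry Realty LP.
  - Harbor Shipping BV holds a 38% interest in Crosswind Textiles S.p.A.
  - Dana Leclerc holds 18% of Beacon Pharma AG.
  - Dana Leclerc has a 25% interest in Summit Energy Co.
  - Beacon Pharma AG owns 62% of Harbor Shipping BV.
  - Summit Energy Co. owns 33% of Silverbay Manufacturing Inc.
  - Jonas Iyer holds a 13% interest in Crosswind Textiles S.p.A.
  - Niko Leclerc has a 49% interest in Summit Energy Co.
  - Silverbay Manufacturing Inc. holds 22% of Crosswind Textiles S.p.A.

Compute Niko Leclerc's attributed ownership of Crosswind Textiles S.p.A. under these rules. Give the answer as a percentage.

9.6132%

By parent–child attribution (R2), Niko Leclerc is treated as also owning Dana Leclerc's interest in Summit Energy Co, giving 49% + 25% = 74%.
By parent–child attribution (R2), Niko Leclerc is treated as owning Dana Leclerc's 18% interest in Beacon Pharma AG.
Chain via Summit Energy Co. → Silverbay Manufacturing Inc. (R3): 74% × 33% × 22% = 5.3724% of Crosswind Textiles S.p.A.
Chain via Beacon Pharma AG → Harbor Shipping BV (R3): 18% × 62% × 38% = 4.2408% of Crosswind Textiles S.p.A.
Aggregating (R1): 5.3724% + 4.2408% = 9.6132%.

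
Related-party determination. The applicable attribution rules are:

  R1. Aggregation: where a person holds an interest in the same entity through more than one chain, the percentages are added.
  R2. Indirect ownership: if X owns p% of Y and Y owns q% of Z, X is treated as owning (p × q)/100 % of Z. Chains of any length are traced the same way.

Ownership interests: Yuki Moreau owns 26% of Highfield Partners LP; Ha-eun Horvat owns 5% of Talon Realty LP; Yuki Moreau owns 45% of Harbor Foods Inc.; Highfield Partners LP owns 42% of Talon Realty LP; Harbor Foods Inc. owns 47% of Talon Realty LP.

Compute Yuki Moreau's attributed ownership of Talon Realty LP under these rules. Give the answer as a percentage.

Chain via Harbor Foods Inc. (R2): 45% × 47% = 21.15% of Talon Realty LP.
Chain via Highfield Partners LP (R2): 26% × 42% = 10.92% of Talon Realty LP.
Aggregating (R1): 21.15% + 10.92% = 32.07%.

32.07%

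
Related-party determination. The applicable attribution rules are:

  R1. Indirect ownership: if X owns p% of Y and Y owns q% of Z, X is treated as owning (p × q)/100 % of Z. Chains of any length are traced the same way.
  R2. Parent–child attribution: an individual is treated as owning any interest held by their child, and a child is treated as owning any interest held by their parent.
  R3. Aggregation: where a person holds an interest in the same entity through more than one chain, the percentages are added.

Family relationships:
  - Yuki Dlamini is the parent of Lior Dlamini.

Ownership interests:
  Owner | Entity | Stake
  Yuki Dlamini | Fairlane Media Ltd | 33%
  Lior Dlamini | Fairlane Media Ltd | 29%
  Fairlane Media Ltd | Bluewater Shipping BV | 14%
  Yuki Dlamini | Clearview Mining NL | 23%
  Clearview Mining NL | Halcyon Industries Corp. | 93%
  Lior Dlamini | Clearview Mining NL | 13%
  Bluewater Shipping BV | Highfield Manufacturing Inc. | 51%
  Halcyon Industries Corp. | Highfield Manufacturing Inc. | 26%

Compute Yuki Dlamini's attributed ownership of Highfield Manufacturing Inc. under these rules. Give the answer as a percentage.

By parent–child attribution (R2), Yuki Dlamini is treated as also owning Lior Dlamini's interest in Clearview Mining NL, giving 23% + 13% = 36%.
By parent–child attribution (R2), Yuki Dlamini is treated as also owning Lior Dlamini's interest in Fairlane Media Ltd, giving 33% + 29% = 62%.
Chain via Clearview Mining NL → Halcyon Industries Corp. (R1): 36% × 93% × 26% = 8.7048% of Highfield Manufacturing Inc.
Chain via Fairlane Media Ltd → Bluewater Shipping BV (R1): 62% × 14% × 51% = 4.4268% of Highfield Manufacturing Inc.
Aggregating (R3): 8.7048% + 4.4268% = 13.1316%.

13.1316%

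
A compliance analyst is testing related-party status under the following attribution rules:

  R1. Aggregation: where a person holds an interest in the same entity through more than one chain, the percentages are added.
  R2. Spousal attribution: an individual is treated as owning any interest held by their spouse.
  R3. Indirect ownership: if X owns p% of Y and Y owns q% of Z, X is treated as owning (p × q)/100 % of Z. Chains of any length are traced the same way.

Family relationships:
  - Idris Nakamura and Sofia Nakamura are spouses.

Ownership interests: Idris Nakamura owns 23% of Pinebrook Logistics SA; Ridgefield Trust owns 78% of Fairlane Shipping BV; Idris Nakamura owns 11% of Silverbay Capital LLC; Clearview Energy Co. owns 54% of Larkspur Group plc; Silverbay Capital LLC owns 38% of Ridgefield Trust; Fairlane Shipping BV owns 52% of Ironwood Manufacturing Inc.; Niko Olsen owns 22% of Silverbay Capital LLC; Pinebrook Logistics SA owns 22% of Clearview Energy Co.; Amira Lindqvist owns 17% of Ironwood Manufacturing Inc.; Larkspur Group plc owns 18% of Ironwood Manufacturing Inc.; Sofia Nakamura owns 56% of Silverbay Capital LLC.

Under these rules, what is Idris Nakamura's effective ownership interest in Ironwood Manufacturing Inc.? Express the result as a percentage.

By spousal attribution (R2), Idris Nakamura is treated as also owning Sofia Nakamura's interest in Silverbay Capital LLC, giving 11% + 56% = 67%.
Chain via Pinebrook Logistics SA → Clearview Energy Co. → Larkspur Group plc (R3): 23% × 22% × 54% × 18% = 0.491832% of Ironwood Manufacturing Inc.
Chain via Silverbay Capital LLC → Ridgefield Trust → Fairlane Shipping BV (R3): 67% × 38% × 78% × 52% = 10.326576% of Ironwood Manufacturing Inc.
Aggregating (R1): 0.491832% + 10.326576% = 10.818408%.

10.818408%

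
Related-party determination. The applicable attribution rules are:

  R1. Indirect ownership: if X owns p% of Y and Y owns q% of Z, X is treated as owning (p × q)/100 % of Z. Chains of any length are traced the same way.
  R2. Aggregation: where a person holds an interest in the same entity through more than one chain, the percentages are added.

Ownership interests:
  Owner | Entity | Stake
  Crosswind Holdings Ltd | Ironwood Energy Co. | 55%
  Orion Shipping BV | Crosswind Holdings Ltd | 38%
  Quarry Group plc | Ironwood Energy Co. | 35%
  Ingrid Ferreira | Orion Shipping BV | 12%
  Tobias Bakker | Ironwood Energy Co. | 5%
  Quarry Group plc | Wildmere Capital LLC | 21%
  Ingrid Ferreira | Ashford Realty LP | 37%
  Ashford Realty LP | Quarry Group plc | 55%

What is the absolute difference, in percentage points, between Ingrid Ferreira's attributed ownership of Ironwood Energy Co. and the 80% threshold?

70.3695

Chain via Ashford Realty LP → Quarry Group plc (R1): 37% × 55% × 35% = 7.1225% of Ironwood Energy Co.
Chain via Orion Shipping BV → Crosswind Holdings Ltd (R1): 12% × 38% × 55% = 2.508% of Ironwood Energy Co.
Aggregating (R2): 7.1225% + 2.508% = 9.6305%.
9.6305% falls short of the 80% threshold by 70.3695 percentage points.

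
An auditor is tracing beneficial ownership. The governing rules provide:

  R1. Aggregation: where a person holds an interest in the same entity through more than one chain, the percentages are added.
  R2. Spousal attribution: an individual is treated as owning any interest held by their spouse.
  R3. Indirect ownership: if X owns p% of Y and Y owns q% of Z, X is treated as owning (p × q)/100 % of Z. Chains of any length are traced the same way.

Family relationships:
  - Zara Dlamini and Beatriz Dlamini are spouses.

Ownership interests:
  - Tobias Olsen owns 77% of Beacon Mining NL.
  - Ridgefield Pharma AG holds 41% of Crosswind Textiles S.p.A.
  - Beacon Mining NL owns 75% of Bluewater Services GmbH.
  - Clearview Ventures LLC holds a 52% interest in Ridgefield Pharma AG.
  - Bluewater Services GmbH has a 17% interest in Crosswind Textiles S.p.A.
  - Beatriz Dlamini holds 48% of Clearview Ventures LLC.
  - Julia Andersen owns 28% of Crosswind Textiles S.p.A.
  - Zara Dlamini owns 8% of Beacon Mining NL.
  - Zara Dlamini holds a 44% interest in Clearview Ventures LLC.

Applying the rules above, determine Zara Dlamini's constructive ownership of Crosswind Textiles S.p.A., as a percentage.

20.6344%

By spousal attribution (R2), Zara Dlamini is treated as also owning Beatriz Dlamini's interest in Clearview Ventures LLC, giving 44% + 48% = 92%.
Chain via Beacon Mining NL → Bluewater Services GmbH (R3): 8% × 75% × 17% = 1.02% of Crosswind Textiles S.p.A.
Chain via Clearview Ventures LLC → Ridgefield Pharma AG (R3): 92% × 52% × 41% = 19.6144% of Crosswind Textiles S.p.A.
Aggregating (R1): 1.02% + 19.6144% = 20.6344%.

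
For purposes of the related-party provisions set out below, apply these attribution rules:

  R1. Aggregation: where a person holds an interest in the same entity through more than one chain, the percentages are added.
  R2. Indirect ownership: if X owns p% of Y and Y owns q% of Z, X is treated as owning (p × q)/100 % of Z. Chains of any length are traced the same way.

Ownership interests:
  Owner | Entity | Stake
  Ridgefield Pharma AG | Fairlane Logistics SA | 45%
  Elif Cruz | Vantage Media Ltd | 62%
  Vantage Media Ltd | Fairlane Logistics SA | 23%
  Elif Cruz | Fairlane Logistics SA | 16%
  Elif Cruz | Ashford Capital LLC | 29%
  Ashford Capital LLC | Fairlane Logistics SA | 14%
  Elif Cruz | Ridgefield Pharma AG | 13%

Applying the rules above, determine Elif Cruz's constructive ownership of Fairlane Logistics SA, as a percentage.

40.17%

Chain via Vantage Media Ltd (R2): 62% × 23% = 14.26% of Fairlane Logistics SA.
Chain via Ashford Capital LLC (R2): 29% × 14% = 4.06% of Fairlane Logistics SA.
Chain via Ridgefield Pharma AG (R2): 13% × 45% = 5.85% of Fairlane Logistics SA.
Direct interest in Fairlane Logistics SA: 16%.
Aggregating (R1): 14.26% + 4.06% + 5.85% + 16% = 40.17%.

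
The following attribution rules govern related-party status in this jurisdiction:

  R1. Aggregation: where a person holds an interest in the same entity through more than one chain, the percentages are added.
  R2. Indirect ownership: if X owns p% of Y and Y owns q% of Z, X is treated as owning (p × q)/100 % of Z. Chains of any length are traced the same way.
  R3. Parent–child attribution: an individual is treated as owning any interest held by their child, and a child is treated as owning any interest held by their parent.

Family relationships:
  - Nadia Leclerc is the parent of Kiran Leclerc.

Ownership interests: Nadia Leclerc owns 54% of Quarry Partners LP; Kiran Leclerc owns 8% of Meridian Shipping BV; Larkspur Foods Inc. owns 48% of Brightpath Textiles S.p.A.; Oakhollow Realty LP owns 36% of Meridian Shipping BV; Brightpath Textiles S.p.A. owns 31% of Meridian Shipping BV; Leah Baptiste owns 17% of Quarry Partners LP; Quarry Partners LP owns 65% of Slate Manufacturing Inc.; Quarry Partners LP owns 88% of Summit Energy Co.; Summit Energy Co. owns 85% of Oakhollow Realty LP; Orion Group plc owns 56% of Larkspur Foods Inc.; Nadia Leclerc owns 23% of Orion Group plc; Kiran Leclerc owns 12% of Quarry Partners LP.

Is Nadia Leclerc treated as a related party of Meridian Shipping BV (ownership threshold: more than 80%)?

No

By parent–child attribution (R3), Nadia Leclerc is treated as also owning Kiran Leclerc's interest in Quarry Partners LP, giving 54% + 12% = 66%.
By parent–child attribution (R3), Nadia Leclerc is treated as owning Kiran Leclerc's 8% interest in Meridian Shipping BV.
Chain via Orion Group plc → Larkspur Foods Inc. → Brightpath Textiles S.p.A. (R2): 23% × 56% × 48% × 31% = 1.916544% of Meridian Shipping BV.
Chain via Quarry Partners LP → Summit Energy Co. → Oakhollow Realty LP (R2): 66% × 88% × 85% × 36% = 17.77248% of Meridian Shipping BV.
Direct interest in Meridian Shipping BV: 8%.
Aggregating (R1): 1.916544% + 17.77248% + 8% = 27.689024%.
27.689024% does not exceed the 80% threshold, so Nadia is not a related party to Meridian Shipping BV.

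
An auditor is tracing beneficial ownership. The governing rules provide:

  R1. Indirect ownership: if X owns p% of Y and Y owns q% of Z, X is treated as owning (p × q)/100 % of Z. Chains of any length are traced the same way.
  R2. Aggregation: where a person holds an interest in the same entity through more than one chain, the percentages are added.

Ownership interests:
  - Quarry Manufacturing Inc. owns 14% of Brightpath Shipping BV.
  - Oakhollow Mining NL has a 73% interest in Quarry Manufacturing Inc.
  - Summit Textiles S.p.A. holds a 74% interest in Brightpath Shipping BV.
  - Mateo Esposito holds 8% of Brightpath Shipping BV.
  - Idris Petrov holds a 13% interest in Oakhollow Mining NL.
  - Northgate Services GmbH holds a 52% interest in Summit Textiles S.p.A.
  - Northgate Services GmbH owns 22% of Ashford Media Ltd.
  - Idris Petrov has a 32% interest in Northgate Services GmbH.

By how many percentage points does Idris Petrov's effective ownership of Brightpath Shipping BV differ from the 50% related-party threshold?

Chain via Northgate Services GmbH → Summit Textiles S.p.A. (R1): 32% × 52% × 74% = 12.3136% of Brightpath Shipping BV.
Chain via Oakhollow Mining NL → Quarry Manufacturing Inc. (R1): 13% × 73% × 14% = 1.3286% of Brightpath Shipping BV.
Aggregating (R2): 12.3136% + 1.3286% = 13.6422%.
13.6422% falls short of the 50% threshold by 36.3578 percentage points.

36.3578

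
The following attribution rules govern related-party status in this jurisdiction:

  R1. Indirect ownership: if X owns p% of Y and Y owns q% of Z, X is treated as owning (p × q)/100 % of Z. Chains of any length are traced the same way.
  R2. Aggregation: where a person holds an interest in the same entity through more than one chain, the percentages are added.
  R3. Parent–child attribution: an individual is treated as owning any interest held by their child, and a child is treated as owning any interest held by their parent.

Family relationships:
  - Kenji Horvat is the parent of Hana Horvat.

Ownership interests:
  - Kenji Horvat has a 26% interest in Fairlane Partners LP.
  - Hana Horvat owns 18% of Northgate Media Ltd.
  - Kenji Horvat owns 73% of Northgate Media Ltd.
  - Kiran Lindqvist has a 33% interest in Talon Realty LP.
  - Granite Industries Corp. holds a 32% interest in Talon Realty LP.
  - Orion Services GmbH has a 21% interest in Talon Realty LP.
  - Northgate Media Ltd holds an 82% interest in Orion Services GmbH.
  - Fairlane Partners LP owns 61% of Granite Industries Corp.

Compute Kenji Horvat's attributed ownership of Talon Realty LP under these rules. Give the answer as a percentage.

By parent–child attribution (R3), Kenji Horvat is treated as also owning Hana Horvat's interest in Northgate Media Ltd, giving 73% + 18% = 91%.
Chain via Fairlane Partners LP → Granite Industries Corp. (R1): 26% × 61% × 32% = 5.0752% of Talon Realty LP.
Chain via Northgate Media Ltd → Orion Services GmbH (R1): 91% × 82% × 21% = 15.6702% of Talon Realty LP.
Aggregating (R2): 5.0752% + 15.6702% = 20.7454%.

20.7454%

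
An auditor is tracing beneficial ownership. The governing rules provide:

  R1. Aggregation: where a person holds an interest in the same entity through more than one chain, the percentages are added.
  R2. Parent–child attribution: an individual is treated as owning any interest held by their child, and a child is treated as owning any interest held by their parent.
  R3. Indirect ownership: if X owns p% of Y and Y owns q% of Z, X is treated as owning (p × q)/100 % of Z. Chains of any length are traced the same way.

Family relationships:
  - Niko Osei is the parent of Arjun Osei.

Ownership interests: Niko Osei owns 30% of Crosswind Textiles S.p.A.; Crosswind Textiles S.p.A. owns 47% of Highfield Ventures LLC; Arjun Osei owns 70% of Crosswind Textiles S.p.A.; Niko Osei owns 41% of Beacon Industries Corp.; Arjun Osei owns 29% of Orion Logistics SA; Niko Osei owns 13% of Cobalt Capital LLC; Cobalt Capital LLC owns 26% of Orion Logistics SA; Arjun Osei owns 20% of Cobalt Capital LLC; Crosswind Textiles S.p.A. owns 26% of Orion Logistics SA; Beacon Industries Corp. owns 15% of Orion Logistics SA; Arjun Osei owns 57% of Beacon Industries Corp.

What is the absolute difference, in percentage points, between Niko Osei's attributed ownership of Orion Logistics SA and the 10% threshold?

68.28

By parent–child attribution (R2), Niko Osei is treated as also owning Arjun Osei's interest in Cobalt Capital LLC, giving 13% + 20% = 33%.
By parent–child attribution (R2), Niko Osei is treated as also owning Arjun Osei's interest in Beacon Industries Corp, giving 41% + 57% = 98%.
By parent–child attribution (R2), Niko Osei is treated as also owning Arjun Osei's interest in Crosswind Textiles S.p.A, giving 30% + 70% = 100%.
By parent–child attribution (R2), Niko Osei is treated as owning Arjun Osei's 29% interest in Orion Logistics SA.
Chain via Cobalt Capital LLC (R3): 33% × 26% = 8.58% of Orion Logistics SA.
Chain via Beacon Industries Corp. (R3): 98% × 15% = 14.7% of Orion Logistics SA.
Chain via Crosswind Textiles S.p.A. (R3): 100% × 26% = 26% of Orion Logistics SA.
Direct interest in Orion Logistics SA: 29%.
Aggregating (R1): 8.58% + 14.7% + 26% + 29% = 78.28%.
78.28% exceeds the 10% threshold by 68.28 percentage points.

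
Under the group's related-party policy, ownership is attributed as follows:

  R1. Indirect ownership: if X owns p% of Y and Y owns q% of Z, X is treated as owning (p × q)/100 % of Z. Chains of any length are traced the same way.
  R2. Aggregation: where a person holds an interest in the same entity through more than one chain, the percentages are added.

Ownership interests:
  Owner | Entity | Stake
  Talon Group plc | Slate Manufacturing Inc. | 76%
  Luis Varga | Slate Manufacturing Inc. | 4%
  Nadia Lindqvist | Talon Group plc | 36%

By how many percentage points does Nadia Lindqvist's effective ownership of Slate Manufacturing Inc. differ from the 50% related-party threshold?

22.64

Chain via Talon Group plc (R1): 36% × 76% = 27.36% of Slate Manufacturing Inc.
27.36% falls short of the 50% threshold by 22.64 percentage points.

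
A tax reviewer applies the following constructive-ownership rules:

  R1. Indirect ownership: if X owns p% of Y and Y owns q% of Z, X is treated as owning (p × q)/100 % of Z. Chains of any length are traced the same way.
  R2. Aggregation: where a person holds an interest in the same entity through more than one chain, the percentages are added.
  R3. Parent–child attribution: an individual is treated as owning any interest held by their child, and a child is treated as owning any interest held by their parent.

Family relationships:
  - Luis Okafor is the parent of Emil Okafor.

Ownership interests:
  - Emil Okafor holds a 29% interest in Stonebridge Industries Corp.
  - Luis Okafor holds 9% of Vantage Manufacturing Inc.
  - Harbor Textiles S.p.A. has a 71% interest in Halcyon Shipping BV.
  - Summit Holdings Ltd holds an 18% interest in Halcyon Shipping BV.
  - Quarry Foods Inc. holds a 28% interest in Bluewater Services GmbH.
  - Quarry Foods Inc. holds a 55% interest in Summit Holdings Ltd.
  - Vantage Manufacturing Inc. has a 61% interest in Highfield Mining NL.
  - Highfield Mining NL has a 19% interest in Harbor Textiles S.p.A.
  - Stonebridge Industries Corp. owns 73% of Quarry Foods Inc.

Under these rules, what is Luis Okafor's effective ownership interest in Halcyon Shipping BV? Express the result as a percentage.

2.836431%

By parent–child attribution (R3), Luis Okafor is treated as owning Emil Okafor's 29% interest in Stonebridge Industries Corp.
Chain via Vantage Manufacturing Inc. → Highfield Mining NL → Harbor Textiles S.p.A. (R1): 9% × 61% × 19% × 71% = 0.740601% of Halcyon Shipping BV.
Chain via Stonebridge Industries Corp. → Quarry Foods Inc. → Summit Holdings Ltd (R1): 29% × 73% × 55% × 18% = 2.09583% of Halcyon Shipping BV.
Aggregating (R2): 0.740601% + 2.09583% = 2.836431%.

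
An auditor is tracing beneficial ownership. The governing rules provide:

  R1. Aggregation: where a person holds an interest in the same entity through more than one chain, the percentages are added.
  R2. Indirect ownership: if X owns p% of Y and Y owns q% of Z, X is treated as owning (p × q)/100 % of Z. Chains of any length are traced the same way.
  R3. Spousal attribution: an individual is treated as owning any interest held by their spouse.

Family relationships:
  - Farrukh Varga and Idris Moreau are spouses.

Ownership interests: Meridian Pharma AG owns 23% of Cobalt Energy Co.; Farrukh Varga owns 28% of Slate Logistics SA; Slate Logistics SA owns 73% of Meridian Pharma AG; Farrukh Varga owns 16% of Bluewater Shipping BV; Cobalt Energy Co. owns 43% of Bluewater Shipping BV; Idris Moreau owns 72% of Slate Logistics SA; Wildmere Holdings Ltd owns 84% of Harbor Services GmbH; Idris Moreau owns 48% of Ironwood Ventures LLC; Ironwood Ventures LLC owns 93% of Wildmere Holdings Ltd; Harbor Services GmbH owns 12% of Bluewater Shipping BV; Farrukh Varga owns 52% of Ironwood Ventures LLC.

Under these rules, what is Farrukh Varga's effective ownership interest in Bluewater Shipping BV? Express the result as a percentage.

32.5941%

By spousal attribution (R3), Farrukh Varga is treated as also owning Idris Moreau's interest in Slate Logistics SA, giving 28% + 72% = 100%.
By spousal attribution (R3), Farrukh Varga is treated as also owning Idris Moreau's interest in Ironwood Ventures LLC, giving 52% + 48% = 100%.
Chain via Slate Logistics SA → Meridian Pharma AG → Cobalt Energy Co. (R2): 100% × 73% × 23% × 43% = 7.2197% of Bluewater Shipping BV.
Chain via Ironwood Ventures LLC → Wildmere Holdings Ltd → Harbor Services GmbH (R2): 100% × 93% × 84% × 12% = 9.3744% of Bluewater Shipping BV.
Direct interest in Bluewater Shipping BV: 16%.
Aggregating (R1): 7.2197% + 9.3744% + 16% = 32.5941%.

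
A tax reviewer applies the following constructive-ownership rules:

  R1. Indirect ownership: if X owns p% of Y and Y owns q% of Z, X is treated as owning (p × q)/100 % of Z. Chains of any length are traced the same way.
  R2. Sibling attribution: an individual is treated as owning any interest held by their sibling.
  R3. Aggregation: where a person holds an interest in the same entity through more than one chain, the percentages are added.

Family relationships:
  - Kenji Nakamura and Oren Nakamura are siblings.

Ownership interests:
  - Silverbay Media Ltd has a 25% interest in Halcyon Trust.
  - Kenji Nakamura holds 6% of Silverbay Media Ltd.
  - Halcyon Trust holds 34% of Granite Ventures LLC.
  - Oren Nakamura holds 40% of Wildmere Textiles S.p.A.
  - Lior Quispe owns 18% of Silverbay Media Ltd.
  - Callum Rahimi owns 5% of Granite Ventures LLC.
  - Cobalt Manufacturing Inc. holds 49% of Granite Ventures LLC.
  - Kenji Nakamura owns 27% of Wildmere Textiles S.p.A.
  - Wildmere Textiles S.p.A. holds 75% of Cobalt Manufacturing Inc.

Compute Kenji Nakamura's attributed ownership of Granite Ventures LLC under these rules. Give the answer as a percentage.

By sibling attribution (R2), Kenji Nakamura is treated as also owning Oren Nakamura's interest in Wildmere Textiles S.p.A, giving 27% + 40% = 67%.
Chain via Silverbay Media Ltd → Halcyon Trust (R1): 6% × 25% × 34% = 0.51% of Granite Ventures LLC.
Chain via Wildmere Textiles S.p.A. → Cobalt Manufacturing Inc. (R1): 67% × 75% × 49% = 24.6225% of Granite Ventures LLC.
Aggregating (R3): 0.51% + 24.6225% = 25.1325%.

25.1325%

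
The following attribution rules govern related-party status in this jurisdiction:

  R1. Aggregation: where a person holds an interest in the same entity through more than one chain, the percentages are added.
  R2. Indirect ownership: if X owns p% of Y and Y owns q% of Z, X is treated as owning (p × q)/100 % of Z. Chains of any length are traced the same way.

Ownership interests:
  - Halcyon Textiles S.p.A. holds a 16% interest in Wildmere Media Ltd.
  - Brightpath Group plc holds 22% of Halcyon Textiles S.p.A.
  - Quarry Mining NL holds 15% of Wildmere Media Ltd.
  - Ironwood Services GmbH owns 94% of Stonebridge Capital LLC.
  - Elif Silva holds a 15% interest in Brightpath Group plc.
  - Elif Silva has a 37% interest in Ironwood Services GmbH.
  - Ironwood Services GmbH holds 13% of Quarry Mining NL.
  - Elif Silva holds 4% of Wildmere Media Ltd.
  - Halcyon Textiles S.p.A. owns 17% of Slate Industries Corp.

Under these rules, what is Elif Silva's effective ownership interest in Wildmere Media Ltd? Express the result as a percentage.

5.2495%

Chain via Brightpath Group plc → Halcyon Textiles S.p.A. (R2): 15% × 22% × 16% = 0.528% of Wildmere Media Ltd.
Chain via Ironwood Services GmbH → Quarry Mining NL (R2): 37% × 13% × 15% = 0.7215% of Wildmere Media Ltd.
Direct interest in Wildmere Media Ltd: 4%.
Aggregating (R1): 0.528% + 0.7215% + 4% = 5.2495%.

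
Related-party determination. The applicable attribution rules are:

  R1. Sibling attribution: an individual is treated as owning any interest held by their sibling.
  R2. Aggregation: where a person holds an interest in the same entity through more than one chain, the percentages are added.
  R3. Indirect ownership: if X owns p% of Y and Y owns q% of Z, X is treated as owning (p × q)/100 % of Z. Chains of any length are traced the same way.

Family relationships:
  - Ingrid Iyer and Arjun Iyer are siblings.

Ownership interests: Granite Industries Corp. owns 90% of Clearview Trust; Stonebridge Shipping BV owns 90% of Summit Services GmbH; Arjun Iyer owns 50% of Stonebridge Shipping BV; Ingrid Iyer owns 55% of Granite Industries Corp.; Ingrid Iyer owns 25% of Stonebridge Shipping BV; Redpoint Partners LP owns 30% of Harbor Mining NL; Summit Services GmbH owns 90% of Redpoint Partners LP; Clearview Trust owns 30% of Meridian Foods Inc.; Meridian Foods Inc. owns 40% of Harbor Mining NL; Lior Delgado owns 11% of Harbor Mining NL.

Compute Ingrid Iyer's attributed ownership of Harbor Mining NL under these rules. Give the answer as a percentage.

24.165%

By sibling attribution (R1), Ingrid Iyer is treated as also owning Arjun Iyer's interest in Stonebridge Shipping BV, giving 25% + 50% = 75%.
Chain via Stonebridge Shipping BV → Summit Services GmbH → Redpoint Partners LP (R3): 75% × 90% × 90% × 30% = 18.225% of Harbor Mining NL.
Chain via Granite Industries Corp. → Clearview Trust → Meridian Foods Inc. (R3): 55% × 90% × 30% × 40% = 5.94% of Harbor Mining NL.
Aggregating (R2): 18.225% + 5.94% = 24.165%.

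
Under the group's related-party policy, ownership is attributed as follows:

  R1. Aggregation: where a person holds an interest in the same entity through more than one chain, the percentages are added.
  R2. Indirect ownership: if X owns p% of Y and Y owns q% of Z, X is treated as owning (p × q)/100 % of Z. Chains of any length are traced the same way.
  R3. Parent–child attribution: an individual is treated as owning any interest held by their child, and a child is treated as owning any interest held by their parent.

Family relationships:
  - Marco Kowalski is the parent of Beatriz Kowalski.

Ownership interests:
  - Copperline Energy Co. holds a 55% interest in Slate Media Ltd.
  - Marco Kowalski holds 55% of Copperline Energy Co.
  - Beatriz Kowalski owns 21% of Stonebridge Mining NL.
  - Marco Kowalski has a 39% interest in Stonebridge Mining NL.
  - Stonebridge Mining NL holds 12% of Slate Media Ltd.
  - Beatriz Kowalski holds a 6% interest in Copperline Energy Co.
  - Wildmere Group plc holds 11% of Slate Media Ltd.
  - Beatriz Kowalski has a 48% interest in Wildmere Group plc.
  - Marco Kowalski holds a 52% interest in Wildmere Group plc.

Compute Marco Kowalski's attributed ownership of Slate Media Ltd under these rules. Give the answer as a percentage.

By parent–child attribution (R3), Marco Kowalski is treated as also owning Beatriz Kowalski's interest in Stonebridge Mining NL, giving 39% + 21% = 60%.
By parent–child attribution (R3), Marco Kowalski is treated as also owning Beatriz Kowalski's interest in Wildmere Group plc, giving 52% + 48% = 100%.
By parent–child attribution (R3), Marco Kowalski is treated as also owning Beatriz Kowalski's interest in Copperline Energy Co, giving 55% + 6% = 61%.
Chain via Stonebridge Mining NL (R2): 60% × 12% = 7.2% of Slate Media Ltd.
Chain via Wildmere Group plc (R2): 100% × 11% = 11% of Slate Media Ltd.
Chain via Copperline Energy Co. (R2): 61% × 55% = 33.55% of Slate Media Ltd.
Aggregating (R1): 7.2% + 11% + 33.55% = 51.75%.

51.75%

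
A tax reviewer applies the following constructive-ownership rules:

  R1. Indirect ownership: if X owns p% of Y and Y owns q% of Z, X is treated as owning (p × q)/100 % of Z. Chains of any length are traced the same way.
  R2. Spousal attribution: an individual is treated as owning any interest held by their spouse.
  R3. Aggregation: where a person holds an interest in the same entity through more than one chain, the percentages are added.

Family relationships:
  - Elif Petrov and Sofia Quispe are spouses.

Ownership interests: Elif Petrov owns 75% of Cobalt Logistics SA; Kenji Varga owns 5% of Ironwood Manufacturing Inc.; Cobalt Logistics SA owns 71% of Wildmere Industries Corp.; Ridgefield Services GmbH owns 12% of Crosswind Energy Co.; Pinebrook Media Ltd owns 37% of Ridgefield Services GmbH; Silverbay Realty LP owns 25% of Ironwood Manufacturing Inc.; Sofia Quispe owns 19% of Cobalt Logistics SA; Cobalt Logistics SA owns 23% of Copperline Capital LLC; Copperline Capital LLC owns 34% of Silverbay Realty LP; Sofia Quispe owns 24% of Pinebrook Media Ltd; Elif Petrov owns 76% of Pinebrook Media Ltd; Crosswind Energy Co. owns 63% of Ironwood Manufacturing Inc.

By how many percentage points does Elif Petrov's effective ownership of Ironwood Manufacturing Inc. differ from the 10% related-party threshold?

By spousal attribution (R2), Elif Petrov is treated as also owning Sofia Quispe's interest in Cobalt Logistics SA, giving 75% + 19% = 94%.
By spousal attribution (R2), Elif Petrov is treated as also owning Sofia Quispe's interest in Pinebrook Media Ltd, giving 76% + 24% = 100%.
Chain via Cobalt Logistics SA → Copperline Capital LLC → Silverbay Realty LP (R1): 94% × 23% × 34% × 25% = 1.8377% of Ironwood Manufacturing Inc.
Chain via Pinebrook Media Ltd → Ridgefield Services GmbH → Crosswind Energy Co. (R1): 100% × 37% × 12% × 63% = 2.7972% of Ironwood Manufacturing Inc.
Aggregating (R3): 1.8377% + 2.7972% = 4.6349%.
4.6349% falls short of the 10% threshold by 5.3651 percentage points.

5.3651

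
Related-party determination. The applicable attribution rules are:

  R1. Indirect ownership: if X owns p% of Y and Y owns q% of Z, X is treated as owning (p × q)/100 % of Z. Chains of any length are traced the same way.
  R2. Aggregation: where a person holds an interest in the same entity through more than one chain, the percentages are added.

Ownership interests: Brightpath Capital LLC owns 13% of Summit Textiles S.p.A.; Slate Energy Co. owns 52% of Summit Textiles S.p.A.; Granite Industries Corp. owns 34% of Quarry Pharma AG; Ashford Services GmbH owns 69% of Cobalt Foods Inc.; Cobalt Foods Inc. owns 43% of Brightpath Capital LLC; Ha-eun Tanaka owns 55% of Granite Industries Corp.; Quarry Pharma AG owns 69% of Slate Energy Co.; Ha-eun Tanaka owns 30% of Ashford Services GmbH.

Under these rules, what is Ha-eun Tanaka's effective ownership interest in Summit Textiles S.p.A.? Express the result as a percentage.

Chain via Granite Industries Corp. → Quarry Pharma AG → Slate Energy Co. (R1): 55% × 34% × 69% × 52% = 6.70956% of Summit Textiles S.p.A.
Chain via Ashford Services GmbH → Cobalt Foods Inc. → Brightpath Capital LLC (R1): 30% × 69% × 43% × 13% = 1.15713% of Summit Textiles S.p.A.
Aggregating (R2): 6.70956% + 1.15713% = 7.86669%.

7.86669%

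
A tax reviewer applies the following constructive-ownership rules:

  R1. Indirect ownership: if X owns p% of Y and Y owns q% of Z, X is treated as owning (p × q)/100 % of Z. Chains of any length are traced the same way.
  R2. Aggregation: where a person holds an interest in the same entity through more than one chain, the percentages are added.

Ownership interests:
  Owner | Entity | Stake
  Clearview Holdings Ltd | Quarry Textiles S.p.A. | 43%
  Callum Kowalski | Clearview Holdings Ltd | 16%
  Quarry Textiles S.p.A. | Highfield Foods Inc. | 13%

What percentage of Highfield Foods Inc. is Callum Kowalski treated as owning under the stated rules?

Chain via Clearview Holdings Ltd → Quarry Textiles S.p.A. (R1): 16% × 43% × 13% = 0.8944% of Highfield Foods Inc.

0.8944%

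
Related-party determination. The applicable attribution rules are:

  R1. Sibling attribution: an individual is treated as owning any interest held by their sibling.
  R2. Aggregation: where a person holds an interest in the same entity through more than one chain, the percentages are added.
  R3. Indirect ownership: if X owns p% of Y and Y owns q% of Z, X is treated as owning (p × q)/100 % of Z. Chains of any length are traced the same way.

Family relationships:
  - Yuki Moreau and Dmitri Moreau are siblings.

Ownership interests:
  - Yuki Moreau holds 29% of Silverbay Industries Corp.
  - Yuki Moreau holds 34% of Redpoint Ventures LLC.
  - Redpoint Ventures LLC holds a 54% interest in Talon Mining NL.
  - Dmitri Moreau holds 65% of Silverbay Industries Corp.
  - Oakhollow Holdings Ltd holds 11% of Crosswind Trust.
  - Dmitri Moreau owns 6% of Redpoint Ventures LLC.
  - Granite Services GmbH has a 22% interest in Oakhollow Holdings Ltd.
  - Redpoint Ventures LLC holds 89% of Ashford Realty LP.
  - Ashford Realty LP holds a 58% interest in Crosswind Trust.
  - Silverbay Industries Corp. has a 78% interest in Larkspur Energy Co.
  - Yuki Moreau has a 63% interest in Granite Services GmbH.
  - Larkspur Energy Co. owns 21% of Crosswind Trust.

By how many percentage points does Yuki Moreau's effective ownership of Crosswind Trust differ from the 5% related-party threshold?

32.5698

By sibling attribution (R1), Yuki Moreau is treated as also owning Dmitri Moreau's interest in Redpoint Ventures LLC, giving 34% + 6% = 40%.
By sibling attribution (R1), Yuki Moreau is treated as also owning Dmitri Moreau's interest in Silverbay Industries Corp, giving 29% + 65% = 94%.
Chain via Redpoint Ventures LLC → Ashford Realty LP (R3): 40% × 89% × 58% = 20.648% of Crosswind Trust.
Chain via Granite Services GmbH → Oakhollow Holdings Ltd (R3): 63% × 22% × 11% = 1.5246% of Crosswind Trust.
Chain via Silverbay Industries Corp. → Larkspur Energy Co. (R3): 94% × 78% × 21% = 15.3972% of Crosswind Trust.
Aggregating (R2): 20.648% + 1.5246% + 15.3972% = 37.5698%.
37.5698% exceeds the 5% threshold by 32.5698 percentage points.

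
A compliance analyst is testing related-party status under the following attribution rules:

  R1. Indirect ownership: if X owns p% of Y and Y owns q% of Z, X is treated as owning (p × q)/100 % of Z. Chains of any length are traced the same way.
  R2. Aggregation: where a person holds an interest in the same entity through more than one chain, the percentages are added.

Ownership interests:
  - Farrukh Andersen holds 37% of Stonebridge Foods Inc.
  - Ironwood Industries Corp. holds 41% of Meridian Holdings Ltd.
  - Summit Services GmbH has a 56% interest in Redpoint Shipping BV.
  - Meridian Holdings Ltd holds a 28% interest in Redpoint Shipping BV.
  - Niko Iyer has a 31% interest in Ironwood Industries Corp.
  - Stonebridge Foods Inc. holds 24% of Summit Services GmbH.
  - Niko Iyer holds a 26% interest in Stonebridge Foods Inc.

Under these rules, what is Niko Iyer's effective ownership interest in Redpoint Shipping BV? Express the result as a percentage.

7.0532%

Chain via Stonebridge Foods Inc. → Summit Services GmbH (R1): 26% × 24% × 56% = 3.4944% of Redpoint Shipping BV.
Chain via Ironwood Industries Corp. → Meridian Holdings Ltd (R1): 31% × 41% × 28% = 3.5588% of Redpoint Shipping BV.
Aggregating (R2): 3.4944% + 3.5588% = 7.0532%.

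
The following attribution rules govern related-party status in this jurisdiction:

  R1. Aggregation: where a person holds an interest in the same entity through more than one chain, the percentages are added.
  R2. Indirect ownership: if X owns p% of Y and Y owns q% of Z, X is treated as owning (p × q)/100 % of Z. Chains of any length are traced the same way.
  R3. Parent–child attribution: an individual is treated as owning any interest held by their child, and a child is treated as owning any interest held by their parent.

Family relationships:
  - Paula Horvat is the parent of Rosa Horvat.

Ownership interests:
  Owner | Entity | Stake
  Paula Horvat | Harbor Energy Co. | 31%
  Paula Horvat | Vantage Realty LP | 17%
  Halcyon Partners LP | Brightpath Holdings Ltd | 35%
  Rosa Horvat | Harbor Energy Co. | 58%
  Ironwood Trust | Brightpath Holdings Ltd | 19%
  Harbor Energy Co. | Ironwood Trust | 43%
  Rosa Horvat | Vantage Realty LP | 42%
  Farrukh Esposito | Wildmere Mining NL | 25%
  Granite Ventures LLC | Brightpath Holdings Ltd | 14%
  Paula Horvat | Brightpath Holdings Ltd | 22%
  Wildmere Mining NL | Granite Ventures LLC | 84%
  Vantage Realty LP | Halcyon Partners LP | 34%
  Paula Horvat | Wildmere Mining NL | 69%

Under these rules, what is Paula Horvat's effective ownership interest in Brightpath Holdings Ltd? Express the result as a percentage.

By parent–child attribution (R3), Paula Horvat is treated as also owning Rosa Horvat's interest in Vantage Realty LP, giving 17% + 42% = 59%.
By parent–child attribution (R3), Paula Horvat is treated as also owning Rosa Horvat's interest in Harbor Energy Co, giving 31% + 58% = 89%.
Chain via Vantage Realty LP → Halcyon Partners LP (R2): 59% × 34% × 35% = 7.021% of Brightpath Holdings Ltd.
Chain via Harbor Energy Co. → Ironwood Trust (R2): 89% × 43% × 19% = 7.2713% of Brightpath Holdings Ltd.
Chain via Wildmere Mining NL → Granite Ventures LLC (R2): 69% × 84% × 14% = 8.1144% of Brightpath Holdings Ltd.
Direct interest in Brightpath Holdings Ltd: 22%.
Aggregating (R1): 7.021% + 7.2713% + 8.1144% + 22% = 44.4067%.

44.4067%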